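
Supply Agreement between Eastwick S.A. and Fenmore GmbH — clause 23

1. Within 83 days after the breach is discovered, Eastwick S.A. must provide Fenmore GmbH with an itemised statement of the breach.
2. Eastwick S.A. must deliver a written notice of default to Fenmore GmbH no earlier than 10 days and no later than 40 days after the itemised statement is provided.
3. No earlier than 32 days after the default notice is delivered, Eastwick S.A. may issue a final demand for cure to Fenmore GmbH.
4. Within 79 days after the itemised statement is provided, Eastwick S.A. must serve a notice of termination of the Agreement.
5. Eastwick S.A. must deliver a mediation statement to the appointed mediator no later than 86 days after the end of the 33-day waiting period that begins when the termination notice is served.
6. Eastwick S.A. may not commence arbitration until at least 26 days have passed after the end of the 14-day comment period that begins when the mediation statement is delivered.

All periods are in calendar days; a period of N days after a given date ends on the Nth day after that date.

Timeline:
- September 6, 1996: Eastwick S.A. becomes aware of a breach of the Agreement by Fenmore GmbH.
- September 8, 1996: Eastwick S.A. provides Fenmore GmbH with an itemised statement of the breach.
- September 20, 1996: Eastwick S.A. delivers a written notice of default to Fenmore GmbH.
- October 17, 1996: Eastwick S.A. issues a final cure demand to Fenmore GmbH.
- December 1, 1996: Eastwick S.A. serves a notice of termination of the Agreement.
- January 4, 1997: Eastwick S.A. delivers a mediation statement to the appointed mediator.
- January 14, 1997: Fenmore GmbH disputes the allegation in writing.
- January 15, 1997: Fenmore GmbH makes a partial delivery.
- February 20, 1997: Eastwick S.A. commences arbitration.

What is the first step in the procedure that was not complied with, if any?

(1) due by September 6, 1996 + 83 days = November 28, 1996; completed September 8, 1996, before the deadline.
(2) the permitted window runs from September 8, 1996 + 10 = September 18, 1996 to September 8, 1996 + 40 = October 18, 1996; done September 20, 1996 — within the window.
(3) permitted from September 20, 1996 + 32 days = October 22, 1996 onward; done October 17, 1996 — 5 days too early.
The procedure was therefore not followed at step 3.

Step 3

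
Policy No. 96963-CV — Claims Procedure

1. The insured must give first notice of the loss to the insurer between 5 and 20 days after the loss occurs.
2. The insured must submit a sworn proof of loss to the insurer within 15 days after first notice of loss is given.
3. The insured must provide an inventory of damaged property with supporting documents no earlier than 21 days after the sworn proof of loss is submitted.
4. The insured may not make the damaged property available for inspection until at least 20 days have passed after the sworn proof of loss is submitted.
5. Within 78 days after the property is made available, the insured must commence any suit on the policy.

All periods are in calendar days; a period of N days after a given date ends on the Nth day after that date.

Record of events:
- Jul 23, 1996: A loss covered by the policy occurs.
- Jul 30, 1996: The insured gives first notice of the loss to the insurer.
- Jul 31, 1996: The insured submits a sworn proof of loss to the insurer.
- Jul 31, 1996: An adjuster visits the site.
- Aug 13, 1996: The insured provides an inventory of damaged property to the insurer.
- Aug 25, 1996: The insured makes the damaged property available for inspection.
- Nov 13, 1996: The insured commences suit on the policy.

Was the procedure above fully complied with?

No

Step 1: the window is 5–20 days after Jul 23, 1996 (when the loss occurs), so Jul 28, 1996 through Aug 12, 1996; Jul 30, 1996 falls inside that range.
Step 2: 15 days after Jul 30, 1996 (when first notice of loss is given) is Aug 14, 1996; completed Jul 31, 1996, before the deadline.
Step 3: the earliest permitted date is 21 days after Jul 31, 1996 (when the sworn proof of loss is submitted), i.e. Aug 21, 1996; acted on Aug 13, 1996, 8 days prematurely.
The analysis stops there.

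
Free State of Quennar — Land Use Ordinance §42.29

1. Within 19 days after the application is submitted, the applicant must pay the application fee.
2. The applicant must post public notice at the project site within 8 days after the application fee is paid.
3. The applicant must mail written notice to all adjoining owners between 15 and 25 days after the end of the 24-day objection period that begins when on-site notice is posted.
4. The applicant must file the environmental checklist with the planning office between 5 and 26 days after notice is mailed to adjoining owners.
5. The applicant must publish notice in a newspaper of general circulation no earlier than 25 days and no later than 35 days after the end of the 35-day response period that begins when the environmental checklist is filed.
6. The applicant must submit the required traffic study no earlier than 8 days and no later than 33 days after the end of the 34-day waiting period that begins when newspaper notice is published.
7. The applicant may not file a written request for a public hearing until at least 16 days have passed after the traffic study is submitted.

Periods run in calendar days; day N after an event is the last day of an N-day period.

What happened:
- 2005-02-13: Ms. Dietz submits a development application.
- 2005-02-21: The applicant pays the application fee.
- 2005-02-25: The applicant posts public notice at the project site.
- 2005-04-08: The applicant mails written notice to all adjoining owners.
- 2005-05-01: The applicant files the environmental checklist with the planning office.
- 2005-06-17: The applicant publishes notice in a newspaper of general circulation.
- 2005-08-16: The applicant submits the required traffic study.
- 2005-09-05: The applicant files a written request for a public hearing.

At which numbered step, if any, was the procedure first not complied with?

(1) due by 2005-02-13 + 19 days = 2005-03-04; 2005-02-21 is within that limit.
(2) due by 2005-02-21 + 8 days = 2005-03-01; done 2005-02-25 — timely.
(3) the permitted window runs from 2005-03-21 + 15 = 2005-04-05 to 2005-03-21 + 25 = 2005-04-15; done 2005-04-08, which is between those dates.
(4) the permitted window runs from 2005-04-08 + 5 = 2005-04-13 to 2005-04-08 + 26 = 2005-05-04; done 2005-05-01 — within the window.
(5) the permitted window runs from 2005-06-05 + 25 = 2005-06-30 to 2005-06-05 + 35 = 2005-07-10; done 2005-06-17 — 13 days before the window opened.
Later steps need not be reached.

Step 5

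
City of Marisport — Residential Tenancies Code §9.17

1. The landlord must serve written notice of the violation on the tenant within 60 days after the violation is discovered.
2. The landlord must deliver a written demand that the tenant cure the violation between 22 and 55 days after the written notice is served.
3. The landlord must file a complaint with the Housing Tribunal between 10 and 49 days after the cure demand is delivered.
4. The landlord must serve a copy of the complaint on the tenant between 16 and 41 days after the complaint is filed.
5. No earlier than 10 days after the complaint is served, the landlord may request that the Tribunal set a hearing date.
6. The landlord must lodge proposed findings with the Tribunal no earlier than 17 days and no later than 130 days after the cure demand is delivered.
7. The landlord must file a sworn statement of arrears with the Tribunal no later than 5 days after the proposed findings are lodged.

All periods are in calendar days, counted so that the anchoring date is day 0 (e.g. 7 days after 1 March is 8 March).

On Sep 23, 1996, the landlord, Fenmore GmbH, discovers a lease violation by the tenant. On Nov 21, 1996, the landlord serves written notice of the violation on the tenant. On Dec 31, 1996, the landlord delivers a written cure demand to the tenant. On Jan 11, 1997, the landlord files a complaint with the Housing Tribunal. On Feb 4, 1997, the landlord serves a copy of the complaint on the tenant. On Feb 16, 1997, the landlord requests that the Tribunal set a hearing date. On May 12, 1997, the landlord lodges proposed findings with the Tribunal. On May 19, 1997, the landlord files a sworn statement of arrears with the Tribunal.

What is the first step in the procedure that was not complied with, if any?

Step 6

Step 1 — counting 60 days from Sep 23, 1996 (when the violation is discovered) gives a deadline of Nov 22, 1996; completed Nov 21, 1996, before the deadline.
Step 2 — 22 and 55 days from Nov 21, 1996 (when the written notice is served) are Dec 13, 1996 and Jan 15, 1997 respectively; Dec 31, 1996 falls inside that range.
Step 3 — 10 and 49 days from Dec 31, 1996 (when the cure demand is delivered) are Jan 10, 1997 and Feb 18, 1997 respectively; done Jan 11, 1997 — within the window.
Step 4 — 16 and 41 days from Jan 11, 1997 (when the complaint is filed) are Jan 27, 1997 and Feb 21, 1997 respectively; Feb 4, 1997 falls inside that range.
Step 5 — must wait 10 days from Feb 4, 1997 (when the complaint is served), so not before Feb 14, 1997; done Feb 16, 1997 — permitted.
Step 6 — 17 and 130 days from Dec 31, 1996 (when the cure demand is delivered) are Jan 17, 1997 and May 10, 1997 respectively; May 12, 1997 is 2 days past the end of the window.
No need to go further; step 6 was not satisfied.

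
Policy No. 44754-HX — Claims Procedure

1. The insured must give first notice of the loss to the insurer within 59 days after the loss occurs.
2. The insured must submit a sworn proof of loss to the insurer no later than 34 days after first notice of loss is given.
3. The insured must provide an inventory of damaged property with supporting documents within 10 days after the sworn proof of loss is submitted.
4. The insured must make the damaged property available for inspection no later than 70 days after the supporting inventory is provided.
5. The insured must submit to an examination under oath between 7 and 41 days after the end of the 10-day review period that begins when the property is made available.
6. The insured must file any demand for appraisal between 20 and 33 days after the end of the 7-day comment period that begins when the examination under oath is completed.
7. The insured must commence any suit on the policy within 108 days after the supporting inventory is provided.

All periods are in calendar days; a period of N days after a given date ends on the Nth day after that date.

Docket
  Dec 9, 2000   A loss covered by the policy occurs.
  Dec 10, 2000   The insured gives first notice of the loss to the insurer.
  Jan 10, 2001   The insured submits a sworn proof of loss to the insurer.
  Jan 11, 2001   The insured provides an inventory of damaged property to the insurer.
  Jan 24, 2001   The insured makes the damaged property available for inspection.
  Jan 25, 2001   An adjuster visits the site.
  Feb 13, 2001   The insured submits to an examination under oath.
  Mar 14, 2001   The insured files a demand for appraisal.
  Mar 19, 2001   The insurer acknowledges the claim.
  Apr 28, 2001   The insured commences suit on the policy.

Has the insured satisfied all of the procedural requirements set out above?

Yes

Step 1 — counting 59 days from Dec 9, 2000 (when the loss occurs) gives a deadline of Feb 6, 2001; completed Dec 10, 2000, before the deadline.
Step 2 — counting 34 days from Dec 10, 2000 (when first notice of loss is given) gives a deadline of Jan 13, 2001; Jan 10, 2001 is within that limit.
Step 3 — counting 10 days from Jan 10, 2001 (when the sworn proof of loss is submitted) gives a deadline of Jan 20, 2001; done Jan 11, 2001 — timely.
Step 4 — counting 70 days from Jan 11, 2001 (when the supporting inventory is provided) gives a deadline of Mar 22, 2001; Jan 24, 2001 is within that limit.
Step 5 — 7 and 41 days from Feb 3, 2001 (end of the 10-day review period, which began when the property is made available on Jan 24, 2001) are Feb 10, 2001 and Mar 16, 2001 respectively; done Feb 13, 2001, which is between those dates.
Step 6 — 20 and 33 days from Feb 20, 2001 (end of the 7-day comment period, which began when the examination under oath is completed on Feb 13, 2001) are Mar 12, 2001 and Mar 25, 2001 respectively; Mar 14, 2001 falls inside that range.
Step 7 — counting 108 days from Jan 11, 2001 (when the supporting inventory is provided) gives a deadline of Apr 29, 2001; done Apr 28, 2001 — timely.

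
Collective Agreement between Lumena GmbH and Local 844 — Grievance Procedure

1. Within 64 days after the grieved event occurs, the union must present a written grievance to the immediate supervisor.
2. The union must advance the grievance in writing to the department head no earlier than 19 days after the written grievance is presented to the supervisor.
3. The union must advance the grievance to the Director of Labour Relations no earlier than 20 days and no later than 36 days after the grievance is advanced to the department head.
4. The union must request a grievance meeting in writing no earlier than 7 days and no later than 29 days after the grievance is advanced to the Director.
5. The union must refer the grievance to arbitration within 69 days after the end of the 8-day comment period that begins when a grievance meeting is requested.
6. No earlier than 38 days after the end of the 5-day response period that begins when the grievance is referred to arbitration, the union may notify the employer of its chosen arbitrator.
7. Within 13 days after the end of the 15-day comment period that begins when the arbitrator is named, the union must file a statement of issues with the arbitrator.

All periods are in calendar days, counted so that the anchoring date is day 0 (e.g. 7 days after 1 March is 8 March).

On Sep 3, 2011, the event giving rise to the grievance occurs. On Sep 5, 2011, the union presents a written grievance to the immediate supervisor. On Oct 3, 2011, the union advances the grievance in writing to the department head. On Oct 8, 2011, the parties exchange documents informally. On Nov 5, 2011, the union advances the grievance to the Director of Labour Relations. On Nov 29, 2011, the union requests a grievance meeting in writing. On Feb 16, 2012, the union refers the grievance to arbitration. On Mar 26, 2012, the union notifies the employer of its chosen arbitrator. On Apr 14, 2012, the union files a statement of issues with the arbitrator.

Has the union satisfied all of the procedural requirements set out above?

No

Step 1 — counting 64 days from Sep 3, 2011 (when the grieved event occurs) gives a deadline of Nov 6, 2011; Sep 5, 2011 is within that limit.
Step 2 — must wait 19 days from Sep 5, 2011 (when the written grievance is presented to the supervisor), so not before Sep 24, 2011; done Oct 3, 2011, after the minimum wait.
Step 3 — 20 and 36 days from Oct 3, 2011 (when the grievance is advanced to the department head) are Oct 23, 2011 and Nov 8, 2011 respectively; done Nov 5, 2011 — within the window.
Step 4 — 7 and 29 days from Nov 5, 2011 (when the grievance is advanced to the Director) are Nov 12, 2011 and Dec 4, 2011 respectively; Nov 29, 2011 falls inside that range.
Step 5 — counting 69 days from Dec 7, 2011 (end of the 8-day comment period, which began when a grievance meeting is requested on Nov 29, 2011) gives a deadline of Feb 14, 2012; not done until Feb 16, 2012, 2 days after the deadline.
The procedure was therefore not followed at step 5.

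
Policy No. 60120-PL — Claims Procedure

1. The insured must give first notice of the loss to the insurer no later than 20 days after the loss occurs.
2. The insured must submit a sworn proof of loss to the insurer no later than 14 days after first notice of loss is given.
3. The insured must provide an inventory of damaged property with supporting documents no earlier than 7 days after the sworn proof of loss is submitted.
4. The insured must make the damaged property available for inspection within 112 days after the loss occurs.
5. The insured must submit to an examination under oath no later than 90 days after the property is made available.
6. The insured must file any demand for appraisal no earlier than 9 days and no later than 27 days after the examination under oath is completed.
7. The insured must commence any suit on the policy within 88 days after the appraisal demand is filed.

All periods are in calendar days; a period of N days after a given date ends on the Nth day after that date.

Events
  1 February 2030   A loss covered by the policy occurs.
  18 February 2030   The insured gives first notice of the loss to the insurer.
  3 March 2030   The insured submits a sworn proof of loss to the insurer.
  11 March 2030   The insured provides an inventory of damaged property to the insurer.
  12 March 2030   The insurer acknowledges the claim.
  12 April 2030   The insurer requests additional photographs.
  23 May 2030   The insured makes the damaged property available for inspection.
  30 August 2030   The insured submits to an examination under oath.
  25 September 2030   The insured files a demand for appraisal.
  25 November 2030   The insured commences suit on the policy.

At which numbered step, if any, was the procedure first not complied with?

Step 5

Step 1: 20 days after 1 February 2030 (when the loss occurs) is 21 February 2030; done 18 February 2030 — timely.
Step 2: 14 days after 18 February 2030 (when first notice of loss is given) is 4 March 2030; completed 3 March 2030, before the deadline.
Step 3: the earliest permitted date is 7 days after 3 March 2030 (when the sworn proof of loss is submitted), i.e. 10 March 2030; 11 March 2030 is on or after that date.
Step 4: 112 days after 1 February 2030 (when the loss occurs) is 24 May 2030; done 23 May 2030 — timely.
Step 5: 90 days after 23 May 2030 (when the property is made available) is 21 August 2030; not done until 30 August 2030, 9 days after the deadline.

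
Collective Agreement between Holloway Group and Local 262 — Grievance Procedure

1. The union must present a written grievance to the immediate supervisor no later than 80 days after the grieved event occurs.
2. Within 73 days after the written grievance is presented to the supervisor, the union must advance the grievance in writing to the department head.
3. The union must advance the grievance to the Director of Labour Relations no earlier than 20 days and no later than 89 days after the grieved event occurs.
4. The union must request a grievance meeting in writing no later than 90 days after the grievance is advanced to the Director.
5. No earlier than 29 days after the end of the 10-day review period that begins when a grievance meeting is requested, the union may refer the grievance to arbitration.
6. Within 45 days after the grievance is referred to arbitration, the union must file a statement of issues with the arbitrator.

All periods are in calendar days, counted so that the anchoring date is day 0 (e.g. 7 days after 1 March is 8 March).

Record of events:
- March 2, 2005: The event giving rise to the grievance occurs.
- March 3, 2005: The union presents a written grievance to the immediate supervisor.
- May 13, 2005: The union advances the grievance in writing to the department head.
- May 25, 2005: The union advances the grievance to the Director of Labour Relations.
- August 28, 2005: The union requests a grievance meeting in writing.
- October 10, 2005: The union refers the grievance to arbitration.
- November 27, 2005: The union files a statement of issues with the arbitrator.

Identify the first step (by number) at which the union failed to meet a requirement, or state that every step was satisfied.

(1) due by March 2, 2005 + 80 days = May 21, 2005; March 3, 2005 is within that limit.
(2) due by March 3, 2005 + 73 days = May 15, 2005; done May 13, 2005 — timely.
(3) the permitted window runs from March 2, 2005 + 20 = March 22, 2005 to March 2, 2005 + 89 = May 30, 2005; done May 25, 2005 — within the window.
(4) due by May 25, 2005 + 90 days = August 23, 2005; done August 28, 2005 — 5 days late.

Step 4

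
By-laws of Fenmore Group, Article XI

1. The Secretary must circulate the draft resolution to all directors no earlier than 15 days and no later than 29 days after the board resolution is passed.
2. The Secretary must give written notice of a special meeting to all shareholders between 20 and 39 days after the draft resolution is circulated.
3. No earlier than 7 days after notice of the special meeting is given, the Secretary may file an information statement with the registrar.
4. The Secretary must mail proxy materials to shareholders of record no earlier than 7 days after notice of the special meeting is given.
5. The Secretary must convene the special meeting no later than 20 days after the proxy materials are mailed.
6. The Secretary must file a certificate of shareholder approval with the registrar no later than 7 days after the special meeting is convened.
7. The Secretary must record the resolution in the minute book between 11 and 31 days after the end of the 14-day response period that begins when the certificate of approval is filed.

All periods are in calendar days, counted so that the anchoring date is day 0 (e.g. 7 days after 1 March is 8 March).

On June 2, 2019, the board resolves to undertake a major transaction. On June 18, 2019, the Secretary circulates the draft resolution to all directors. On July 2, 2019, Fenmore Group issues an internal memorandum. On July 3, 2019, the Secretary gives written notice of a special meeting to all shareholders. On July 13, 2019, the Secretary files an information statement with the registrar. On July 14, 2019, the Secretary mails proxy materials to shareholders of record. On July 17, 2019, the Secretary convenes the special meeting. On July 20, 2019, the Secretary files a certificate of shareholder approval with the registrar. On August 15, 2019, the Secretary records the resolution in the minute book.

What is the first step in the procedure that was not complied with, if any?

Step 1: the window is 15–29 days after June 2, 2019 (when the board resolution is passed), so June 17, 2019 through July 1, 2019; done June 18, 2019 — within the window.
Step 2: the window is 20–39 days after June 18, 2019 (when the draft resolution is circulated), so July 8, 2019 through July 27, 2019; July 3, 2019 is 5 days too early.
No need to go further; step 2 was not satisfied.

Step 2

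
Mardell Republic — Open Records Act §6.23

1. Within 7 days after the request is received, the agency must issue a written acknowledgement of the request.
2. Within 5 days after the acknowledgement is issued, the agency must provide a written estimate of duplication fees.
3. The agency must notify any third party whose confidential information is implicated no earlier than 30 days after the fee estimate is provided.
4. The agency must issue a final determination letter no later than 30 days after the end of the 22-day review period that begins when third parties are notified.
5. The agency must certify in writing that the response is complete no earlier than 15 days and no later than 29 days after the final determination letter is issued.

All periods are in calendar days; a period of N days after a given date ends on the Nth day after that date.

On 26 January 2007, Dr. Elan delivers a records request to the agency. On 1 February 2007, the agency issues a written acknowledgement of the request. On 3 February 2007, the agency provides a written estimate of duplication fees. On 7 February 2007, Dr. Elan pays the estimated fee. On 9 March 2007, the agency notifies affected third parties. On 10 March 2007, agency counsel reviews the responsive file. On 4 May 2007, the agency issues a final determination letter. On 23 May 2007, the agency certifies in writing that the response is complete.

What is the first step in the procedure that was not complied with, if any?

Step 4

(1) due by 26 January 2007 + 7 days = 2 February 2007; done 1 February 2007 — timely.
(2) due by 1 February 2007 + 5 days = 6 February 2007; 3 February 2007 is within that limit.
(3) permitted from 3 February 2007 + 30 days = 5 March 2007 onward; 9 March 2007 is on or after that date.
(4) due by 31 March 2007 + 30 days = 30 April 2007; not done until 4 May 2007, 4 days after the deadline.
No need to go further; step 4 was not satisfied.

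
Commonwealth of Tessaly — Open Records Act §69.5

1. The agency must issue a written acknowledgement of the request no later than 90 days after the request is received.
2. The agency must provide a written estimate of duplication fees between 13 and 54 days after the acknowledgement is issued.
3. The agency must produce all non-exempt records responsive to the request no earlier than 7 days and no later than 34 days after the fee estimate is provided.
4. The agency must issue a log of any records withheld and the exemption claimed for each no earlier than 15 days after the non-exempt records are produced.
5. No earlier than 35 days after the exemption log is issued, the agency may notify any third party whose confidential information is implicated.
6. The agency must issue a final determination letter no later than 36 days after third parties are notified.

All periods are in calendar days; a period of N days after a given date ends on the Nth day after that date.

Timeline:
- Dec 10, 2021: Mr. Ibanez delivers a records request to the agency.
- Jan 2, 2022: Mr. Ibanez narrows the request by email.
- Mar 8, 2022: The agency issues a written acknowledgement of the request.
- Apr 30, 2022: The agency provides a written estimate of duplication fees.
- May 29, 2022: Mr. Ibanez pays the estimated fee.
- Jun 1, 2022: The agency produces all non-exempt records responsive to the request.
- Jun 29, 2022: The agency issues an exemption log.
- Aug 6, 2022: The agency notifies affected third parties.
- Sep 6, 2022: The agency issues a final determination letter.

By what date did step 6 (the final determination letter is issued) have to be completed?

Step 6 runs from Aug 6, 2022, when third parties are notified. 36 days after Aug 6, 2022 is Sep 11, 2022.

Sep 11, 2022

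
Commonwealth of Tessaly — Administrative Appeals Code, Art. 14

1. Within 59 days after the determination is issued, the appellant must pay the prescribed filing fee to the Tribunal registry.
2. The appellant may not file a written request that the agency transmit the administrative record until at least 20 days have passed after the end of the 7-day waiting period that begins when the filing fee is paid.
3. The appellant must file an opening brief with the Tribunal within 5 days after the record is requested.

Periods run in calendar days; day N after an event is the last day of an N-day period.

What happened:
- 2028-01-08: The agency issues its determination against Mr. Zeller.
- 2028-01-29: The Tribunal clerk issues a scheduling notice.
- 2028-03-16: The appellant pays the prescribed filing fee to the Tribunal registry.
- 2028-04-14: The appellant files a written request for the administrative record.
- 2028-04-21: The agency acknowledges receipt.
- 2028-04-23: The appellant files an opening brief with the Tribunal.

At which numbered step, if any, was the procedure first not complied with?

Step 1

Step 1: 59 days after 2028-01-08 (when the determination is issued) is 2028-03-07; not done until 2028-03-16, 9 days after the deadline.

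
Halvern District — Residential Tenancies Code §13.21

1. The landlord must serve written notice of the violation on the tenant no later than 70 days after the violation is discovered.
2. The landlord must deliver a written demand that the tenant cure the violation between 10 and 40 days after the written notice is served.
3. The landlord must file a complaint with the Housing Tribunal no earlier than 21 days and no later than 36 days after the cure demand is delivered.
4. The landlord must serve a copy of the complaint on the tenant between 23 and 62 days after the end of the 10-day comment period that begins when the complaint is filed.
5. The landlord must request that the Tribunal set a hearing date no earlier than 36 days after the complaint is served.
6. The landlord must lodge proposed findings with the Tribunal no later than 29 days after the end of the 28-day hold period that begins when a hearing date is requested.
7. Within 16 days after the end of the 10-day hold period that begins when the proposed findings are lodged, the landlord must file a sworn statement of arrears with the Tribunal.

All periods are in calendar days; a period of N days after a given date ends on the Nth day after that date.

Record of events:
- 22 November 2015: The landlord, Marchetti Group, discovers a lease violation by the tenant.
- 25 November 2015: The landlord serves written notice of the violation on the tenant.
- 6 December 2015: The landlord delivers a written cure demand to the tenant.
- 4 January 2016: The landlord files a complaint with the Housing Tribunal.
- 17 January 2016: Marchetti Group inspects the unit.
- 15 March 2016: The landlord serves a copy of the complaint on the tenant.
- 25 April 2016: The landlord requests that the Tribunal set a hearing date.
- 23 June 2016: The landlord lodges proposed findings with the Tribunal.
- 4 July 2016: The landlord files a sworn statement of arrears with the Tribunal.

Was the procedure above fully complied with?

Step 1: 70 days after 22 November 2015 (when the violation is discovered) is 31 January 2016; 25 November 2015 is within that limit.
Step 2: the window is 10–40 days after 25 November 2015 (when the written notice is served), so 5 December 2015 through 4 January 2016; 6 December 2015 falls inside that range.
Step 3: the window is 21–36 days after 6 December 2015 (when the cure demand is delivered), so 27 December 2015 through 11 January 2016; done 4 January 2016 — within the window.
Step 4: the window is 23–62 days after 14 January 2016 (end of the 10-day comment period, which began when the complaint is filed on 4 January 2016), so 6 February 2016 through 16 March 2016; 15 March 2016 falls inside that range.
Step 5: the earliest permitted date is 36 days after 15 March 2016 (when the complaint is served), i.e. 20 April 2016; done 25 April 2016 — permitted.
Step 6: 29 days after 23 May 2016 (end of the 28-day hold period, which began when a hearing date is requested on 25 April 2016) is 21 June 2016; not done until 23 June 2016, 2 days after the deadline.
Later steps need not be reached.

No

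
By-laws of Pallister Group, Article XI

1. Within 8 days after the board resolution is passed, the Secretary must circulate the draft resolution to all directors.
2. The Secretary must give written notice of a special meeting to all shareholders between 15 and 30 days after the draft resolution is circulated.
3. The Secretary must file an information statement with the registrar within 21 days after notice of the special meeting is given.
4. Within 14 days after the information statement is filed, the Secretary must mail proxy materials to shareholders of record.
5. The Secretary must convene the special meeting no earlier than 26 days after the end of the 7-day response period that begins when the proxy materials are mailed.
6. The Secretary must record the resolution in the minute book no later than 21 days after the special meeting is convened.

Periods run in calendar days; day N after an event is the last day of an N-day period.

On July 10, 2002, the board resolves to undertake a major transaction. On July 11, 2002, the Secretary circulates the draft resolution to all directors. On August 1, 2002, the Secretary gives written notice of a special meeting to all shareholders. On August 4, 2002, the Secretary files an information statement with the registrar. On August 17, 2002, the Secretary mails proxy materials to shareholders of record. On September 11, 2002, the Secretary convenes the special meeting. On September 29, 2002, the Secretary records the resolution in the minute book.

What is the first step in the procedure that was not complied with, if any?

Step 5

(1) due by July 10, 2002 + 8 days = July 18, 2002; July 11, 2002 is within that limit.
(2) the permitted window runs from July 11, 2002 + 15 = July 26, 2002 to July 11, 2002 + 30 = August 10, 2002; done August 1, 2002, which is between those dates.
(3) due by August 1, 2002 + 21 days = August 22, 2002; completed August 4, 2002, before the deadline.
(4) due by August 4, 2002 + 14 days = August 18, 2002; August 17, 2002 is within that limit.
(5) permitted from August 24, 2002 + 26 days = September 19, 2002 onward; September 11, 2002 is 8 days before the earliest permitted date.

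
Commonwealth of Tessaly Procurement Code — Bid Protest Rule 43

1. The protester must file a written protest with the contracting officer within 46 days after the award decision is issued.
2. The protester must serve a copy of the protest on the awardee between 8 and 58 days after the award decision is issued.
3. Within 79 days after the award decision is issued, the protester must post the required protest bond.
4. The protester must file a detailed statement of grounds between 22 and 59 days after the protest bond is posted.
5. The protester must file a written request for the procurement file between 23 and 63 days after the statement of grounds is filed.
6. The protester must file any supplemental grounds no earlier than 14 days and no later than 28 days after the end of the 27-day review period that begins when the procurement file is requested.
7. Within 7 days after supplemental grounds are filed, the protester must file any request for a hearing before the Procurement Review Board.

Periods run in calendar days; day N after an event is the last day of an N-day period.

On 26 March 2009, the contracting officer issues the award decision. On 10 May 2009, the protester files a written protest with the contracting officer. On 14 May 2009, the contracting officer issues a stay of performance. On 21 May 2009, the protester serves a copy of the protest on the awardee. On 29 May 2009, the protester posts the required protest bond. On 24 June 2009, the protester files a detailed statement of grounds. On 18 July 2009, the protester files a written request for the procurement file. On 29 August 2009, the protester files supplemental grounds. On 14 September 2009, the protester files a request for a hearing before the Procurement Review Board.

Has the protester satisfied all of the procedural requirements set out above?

No

Step 1 — counting 46 days from 26 March 2009 (when the award decision is issued) gives a deadline of 11 May 2009; done 10 May 2009 — timely.
Step 2 — 8 and 58 days from 26 March 2009 (when the award decision is issued) are 3 April 2009 and 23 May 2009 respectively; 21 May 2009 falls inside that range.
Step 3 — counting 79 days from 26 March 2009 (when the award decision is issued) gives a deadline of 13 June 2009; 29 May 2009 is within that limit.
Step 4 — 22 and 59 days from 29 May 2009 (when the protest bond is posted) are 20 June 2009 and 27 July 2009 respectively; 24 June 2009 falls inside that range.
Step 5 — 23 and 63 days from 24 June 2009 (when the statement of grounds is filed) are 17 July 2009 and 26 August 2009 respectively; done 18 July 2009 — within the window.
Step 6 — 14 and 28 days from 14 August 2009 (end of the 27-day review period, which began when the procurement file is requested on 18 July 2009) are 28 August 2009 and 11 September 2009 respectively; done 29 August 2009 — within the window.
Step 7 — counting 7 days from 29 August 2009 (when supplemental grounds are filed) gives a deadline of 5 September 2009; not done until 14 September 2009, 9 days after the deadline.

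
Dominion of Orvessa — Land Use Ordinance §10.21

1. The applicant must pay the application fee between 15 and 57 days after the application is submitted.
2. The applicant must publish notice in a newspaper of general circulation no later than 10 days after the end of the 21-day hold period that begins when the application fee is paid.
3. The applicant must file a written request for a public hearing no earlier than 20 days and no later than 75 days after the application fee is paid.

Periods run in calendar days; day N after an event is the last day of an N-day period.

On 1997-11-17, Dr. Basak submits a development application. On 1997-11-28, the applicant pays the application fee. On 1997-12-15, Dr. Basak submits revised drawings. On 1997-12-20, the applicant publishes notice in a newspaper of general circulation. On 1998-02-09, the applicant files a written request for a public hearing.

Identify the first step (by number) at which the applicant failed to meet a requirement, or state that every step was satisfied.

Step 1

Step 1 — 15 and 57 days from 1997-11-17 (when the application is submitted) are 1997-12-02 and 1998-01-13 respectively; 1997-11-28 is 4 days too early.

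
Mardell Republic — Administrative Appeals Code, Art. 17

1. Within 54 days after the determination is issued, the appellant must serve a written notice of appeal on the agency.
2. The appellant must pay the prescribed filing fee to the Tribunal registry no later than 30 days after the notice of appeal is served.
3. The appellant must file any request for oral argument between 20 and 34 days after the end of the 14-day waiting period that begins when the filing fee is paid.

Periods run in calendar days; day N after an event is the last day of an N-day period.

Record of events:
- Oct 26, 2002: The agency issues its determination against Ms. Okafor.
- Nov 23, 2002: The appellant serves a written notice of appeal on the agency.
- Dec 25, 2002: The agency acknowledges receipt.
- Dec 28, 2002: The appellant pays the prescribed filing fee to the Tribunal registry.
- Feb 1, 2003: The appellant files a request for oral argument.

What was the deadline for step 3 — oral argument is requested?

Feb 14, 2003

The filing fee is paid on Dec 28, 2002; the 14-day waiting period therefore ends Jan 11, 2003, and step 3 runs from that date. The window is 20–34 days after Jan 11, 2003; it closes on Feb 14, 2003.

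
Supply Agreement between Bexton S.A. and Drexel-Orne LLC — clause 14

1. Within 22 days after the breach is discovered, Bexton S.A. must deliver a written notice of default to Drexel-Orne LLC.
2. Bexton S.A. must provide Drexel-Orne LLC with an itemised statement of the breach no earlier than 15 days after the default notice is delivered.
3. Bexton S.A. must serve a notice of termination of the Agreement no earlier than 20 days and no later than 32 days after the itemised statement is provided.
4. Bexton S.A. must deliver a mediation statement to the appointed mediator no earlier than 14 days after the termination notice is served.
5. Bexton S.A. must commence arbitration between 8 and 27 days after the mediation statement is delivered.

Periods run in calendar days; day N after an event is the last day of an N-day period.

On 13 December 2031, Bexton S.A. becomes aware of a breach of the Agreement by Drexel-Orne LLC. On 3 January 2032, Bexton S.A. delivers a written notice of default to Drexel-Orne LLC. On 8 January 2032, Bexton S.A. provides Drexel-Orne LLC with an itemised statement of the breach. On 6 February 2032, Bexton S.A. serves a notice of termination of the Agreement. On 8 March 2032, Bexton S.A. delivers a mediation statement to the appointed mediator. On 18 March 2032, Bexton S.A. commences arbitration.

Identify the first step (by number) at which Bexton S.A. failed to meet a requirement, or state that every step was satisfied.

Step 2

Step 1: 22 days after 13 December 2031 (when the breach is discovered) is 4 January 2032; completed 3 January 2032, before the deadline.
Step 2: the earliest permitted date is 15 days after 3 January 2032 (when the default notice is delivered), i.e. 18 January 2032; 8 January 2032 is 10 days before the earliest permitted date.
That is the first point of non-compliance.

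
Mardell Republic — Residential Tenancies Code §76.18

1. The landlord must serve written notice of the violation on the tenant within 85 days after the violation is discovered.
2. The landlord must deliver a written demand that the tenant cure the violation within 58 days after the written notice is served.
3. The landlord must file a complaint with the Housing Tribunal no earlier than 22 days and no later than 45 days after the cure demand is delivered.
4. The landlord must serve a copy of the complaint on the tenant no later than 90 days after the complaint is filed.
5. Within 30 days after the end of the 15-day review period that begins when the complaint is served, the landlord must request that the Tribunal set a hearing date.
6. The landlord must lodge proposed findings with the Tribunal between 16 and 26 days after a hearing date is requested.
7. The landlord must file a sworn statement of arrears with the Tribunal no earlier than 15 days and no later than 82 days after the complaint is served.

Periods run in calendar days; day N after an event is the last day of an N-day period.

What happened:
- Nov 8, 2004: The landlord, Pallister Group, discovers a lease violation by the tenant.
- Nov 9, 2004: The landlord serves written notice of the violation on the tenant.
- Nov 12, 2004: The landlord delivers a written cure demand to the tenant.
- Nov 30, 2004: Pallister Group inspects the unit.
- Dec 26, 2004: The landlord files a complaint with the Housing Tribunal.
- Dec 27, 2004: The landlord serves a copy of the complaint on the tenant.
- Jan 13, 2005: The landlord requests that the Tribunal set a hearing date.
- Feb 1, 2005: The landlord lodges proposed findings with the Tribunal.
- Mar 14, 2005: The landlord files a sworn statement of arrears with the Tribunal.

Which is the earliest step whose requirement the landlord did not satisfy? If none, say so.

(1) due by Nov 8, 2004 + 85 days = Feb 1, 2005; completed Nov 9, 2004, before the deadline.
(2) due by Nov 9, 2004 + 58 days = Jan 6, 2005; completed Nov 12, 2004, before the deadline.
(3) the permitted window runs from Nov 12, 2004 + 22 = Dec 4, 2004 to Nov 12, 2004 + 45 = Dec 27, 2004; Dec 26, 2004 falls inside that range.
(4) due by Dec 26, 2004 + 90 days = Mar 26, 2005; done Dec 27, 2004 — timely.
(5) due by Jan 11, 2005 + 30 days = Feb 10, 2005; done Jan 13, 2005 — timely.
(6) the permitted window runs from Jan 13, 2005 + 16 = Jan 29, 2005 to Jan 13, 2005 + 26 = Feb 8, 2005; Feb 1, 2005 falls inside that range.
(7) the permitted window runs from Dec 27, 2004 + 15 = Jan 11, 2005 to Dec 27, 2004 + 82 = Mar 19, 2005; done Mar 14, 2005, which is between those dates.

None — every step was satisfied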